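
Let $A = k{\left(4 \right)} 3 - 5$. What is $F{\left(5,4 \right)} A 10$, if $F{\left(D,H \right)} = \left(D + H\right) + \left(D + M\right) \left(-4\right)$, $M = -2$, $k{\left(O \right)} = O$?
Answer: $-210$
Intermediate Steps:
$A = 7$ ($A = 4 \cdot 3 - 5 = 12 - 5 = 7$)
$F{\left(D,H \right)} = 8 + H - 3 D$ ($F{\left(D,H \right)} = \left(D + H\right) + \left(D - 2\right) \left(-4\right) = \left(D + H\right) + \left(-2 + D\right) \left(-4\right) = \left(D + H\right) - \left(-8 + 4 D\right) = 8 + H - 3 D$)
$F{\left(5,4 \right)} A 10 = \left(8 + 4 - 15\right) 7 \cdot 10 = \left(-3\right) 7 \cdot 10 = \left(-21\right) 10 = -210$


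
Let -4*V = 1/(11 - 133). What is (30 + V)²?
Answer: 214358881/238144 ≈ 900.12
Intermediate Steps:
V = 1/488 (V = -1/(4*(11 - 133)) = -¼/(-122) = -¼*(-1/122) = 1/488 ≈ 0.0020492)
(30 + V)² = (30 + 1/488)² = (14641/488)² = 214358881/238144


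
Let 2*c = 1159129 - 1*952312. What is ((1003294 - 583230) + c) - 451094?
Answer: 144757/2 ≈ 72379.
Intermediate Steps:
c = 206817/2 (c = (1159129 - 1*952312)/2 = (1159129 - 952312)/2 = (1/2)*206817 = 206817/2 ≈ 1.0341e+5)
((1003294 - 583230) + c) - 451094 = ((1003294 - 583230) + 206817/2) - 451094 = (420064 + 206817/2) - 451094 = 1046945/2 - 451094 = 144757/2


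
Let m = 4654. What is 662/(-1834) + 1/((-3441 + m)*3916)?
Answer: -1572284831/4355849036 ≈ -0.36096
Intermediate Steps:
662/(-1834) + 1/((-3441 + m)*3916) = 662/(-1834) + 1/((-3441 + 4654)*3916) = 662*(-1/1834) + (1/3916)/1213 = -331/917 + (1/1213)*(1/3916) = -331/917 + 1/4750108 = -1572284831/4355849036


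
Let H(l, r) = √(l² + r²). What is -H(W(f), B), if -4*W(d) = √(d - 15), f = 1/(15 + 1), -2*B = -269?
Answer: -√4630865/16 ≈ -134.50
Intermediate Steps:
B = 269/2 (B = -½*(-269) = 269/2 ≈ 134.50)
f = 1/16 ≈ 0.062500
W(d) = -√(-15 + d)/4 (W(d) = -√(d - 15)/4 = -√(-15 + d)/4)
-H(W(f), B) = -√((-√(-15 + 1/16)/4)² + (269/2)²) = -√((-I*√239/16)² + 72361/4) = -√(-239/256 + 72361/4) = -√(4630865/256) = -√4630865/16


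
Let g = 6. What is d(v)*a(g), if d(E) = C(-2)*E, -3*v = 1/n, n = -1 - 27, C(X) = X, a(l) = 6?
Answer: -⅐ ≈ -0.14286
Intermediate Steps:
n = -28
v = 1/84 (v = -⅓/(-28) = -⅓*(-1/28) = 1/84 ≈ 0.011905)
d(E) = -2*E
d(v)*a(g) = -2*1/84*6 = -1/42*6 = -⅐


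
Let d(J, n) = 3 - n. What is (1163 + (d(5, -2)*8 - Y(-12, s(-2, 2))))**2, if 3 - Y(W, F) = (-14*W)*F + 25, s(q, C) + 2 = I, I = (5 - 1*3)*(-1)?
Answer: 305809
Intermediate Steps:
I = -2 (I = (5 - 3)*(-1) = 2*(-1) = -2)
s(q, C) = -4 (s(q, C) = -2 - 2 = -4)
Y(W, F) = -22 + 14*F*W (Y(W, F) = 3 - ((-14*W)*F + 25) = 3 - (-14*F*W + 25) = 3 - (25 - 14*F*W) = 3 + (-25 + 14*F*W) = -22 + 14*F*W)
(1163 + (d(5, -2)*8 - Y(-12, s(-2, 2))))**2 = (1163 + ((3 - 1*(-2))*8 - (-22 + 14*(-4)*(-12))))**2 = (1163 + ((3 + 2)*8 - (-22 + 672)))**2 = (1163 + (5*8 - 1*650))**2 = (1163 + (40 - 650))**2 = (1163 - 610)**2 = 553**2 = 305809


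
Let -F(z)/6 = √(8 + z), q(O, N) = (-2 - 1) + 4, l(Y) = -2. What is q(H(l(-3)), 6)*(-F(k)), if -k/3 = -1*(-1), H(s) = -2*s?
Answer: 6*√5 ≈ 13.416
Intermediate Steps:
q(O, N) = 1 (q(O, N) = -3 + 4 = 1)
k = -3 (k = -(-3)*(-1) = -3*1 = -3)
F(z) = -6*√(8 + z)
q(H(l(-3)), 6)*(-F(k)) = 1*(-(-6)*√(8 - 3)) = 1*(-(-6)*√5) = 1*(6*√5) = 6*√5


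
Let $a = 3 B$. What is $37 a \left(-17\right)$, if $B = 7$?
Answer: $-13209$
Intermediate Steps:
$a = 21$ ($a = 3 \cdot 7 = 21$)
$37 a \left(-17\right) = 37 \cdot 21 \left(-17\right) = 777 \left(-17\right) = -13209$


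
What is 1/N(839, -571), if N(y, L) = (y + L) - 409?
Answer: -1/141 ≈ -0.0070922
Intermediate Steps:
N(y, L) = -409 + L + y (N(y, L) = (L + y) - 409 = -409 + L + y)
1/N(839, -571) = 1/(-409 - 571 + 839) = 1/(-141) = -1/141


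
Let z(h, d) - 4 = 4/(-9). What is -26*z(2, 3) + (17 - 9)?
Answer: -760/9 ≈ -84.444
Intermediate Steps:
z(h, d) = 32/9 (z(h, d) = 4 + 4/(-9) = 4 + 4*(-1/9) = 4 - 4/9 = 32/9)
-26*z(2, 3) + (17 - 9) = -26*32/9 + (17 - 9) = -832/9 + 8 = -760/9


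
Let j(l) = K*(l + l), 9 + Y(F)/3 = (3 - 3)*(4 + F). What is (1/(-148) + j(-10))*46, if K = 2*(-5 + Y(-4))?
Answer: 4357097/74 ≈ 58880.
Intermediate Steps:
Y(F) = -27 (Y(F) = -27 + 3*((3 - 3)*(4 + F)) = -27 + 3*(0*(4 + F)) = -27 + 3*0 = -27 + 0 = -27)
K = -64 (K = 2*(-5 - 27) = 2*(-32) = -64)
j(l) = -128*l (j(l) = -64*(l + l) = -128*l)
(1/(-148) + j(-10))*46 = (1/(-148) - 128*(-10))*46 = (-1/148 + 1280)*46 = (189439/148)*46 = 4357097/74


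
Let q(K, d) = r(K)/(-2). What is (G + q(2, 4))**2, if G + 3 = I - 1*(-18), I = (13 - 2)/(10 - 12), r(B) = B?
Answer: 289/4 ≈ 72.250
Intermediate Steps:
I = -11/2 (I = 11/(-2) = 11*(-1/2) = -11/2 ≈ -5.5000)
G = 19/2 (G = -3 + (-11/2 - 1*(-18)) = -3 + (-11/2 + 18) = -3 + 25/2 = 19/2 ≈ 9.5000)
q(K, d) = -K/2 (q(K, d) = K/(-2) = K*(-1/2) = -K/2)
(G + q(2, 4))**2 = (19/2 - 1/2*2)**2 = (19/2 - 1)**2 = (17/2)**2 = 289/4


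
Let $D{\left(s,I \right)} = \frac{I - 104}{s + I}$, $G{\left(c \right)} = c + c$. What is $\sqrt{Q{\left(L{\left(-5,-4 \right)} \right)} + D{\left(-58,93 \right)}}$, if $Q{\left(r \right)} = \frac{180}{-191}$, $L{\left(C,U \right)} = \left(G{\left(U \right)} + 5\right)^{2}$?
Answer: $\frac{i \sqrt{56160685}}{6685} \approx 1.121 i$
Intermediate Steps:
$G{\left(c \right)} = 2 c$
$L{\left(C,U \right)} = \left(5 + 2 U\right)^{2}$ ($L{\left(C,U \right)} = \left(2 U + 5\right)^{2} = \left(5 + 2 U\right)^{2}$)
$Q{\left(r \right)} = - \frac{180}{191}$ ($Q{\left(r \right)} = 180 \left(- \frac{1}{191}\right) = - \frac{180}{191}$)
$D{\left(s,I \right)} = \frac{-104 + I}{I + s}$
$\sqrt{Q{\left(L{\left(-5,-4 \right)} \right)} + D{\left(-58,93 \right)}} = \sqrt{- \frac{180}{191} + \frac{-104 + 93}{93 - 58}} = \sqrt{- \frac{180}{191} + \frac{1}{35} \left(-11\right)} = \sqrt{- \frac{180}{191} - \frac{11}{35}} = \sqrt{- \frac{8401}{6685}} = \frac{i \sqrt{56160685}}{6685}$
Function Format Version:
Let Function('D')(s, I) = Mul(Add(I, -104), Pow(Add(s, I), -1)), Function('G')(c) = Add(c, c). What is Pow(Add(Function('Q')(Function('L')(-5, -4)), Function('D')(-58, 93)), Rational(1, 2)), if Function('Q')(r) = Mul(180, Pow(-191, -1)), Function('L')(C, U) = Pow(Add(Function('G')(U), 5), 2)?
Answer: Mul(Rational(1, 6685), I, Pow(56160685, Rational(1, 2))) ≈ Mul(1.1210, I)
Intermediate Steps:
Function('G')(c) = Mul(2, c)
Function('L')(C, U) = Pow(Add(5, Mul(2, U)), 2) (Function('L')(C, U) = Pow(Add(Mul(2, U), 5), 2) = Pow(Add(5, Mul(2, U)), 2))
Function('Q')(r) = Rational(-180, 191) (Function('Q')(r) = Mul(180, Rational(-1, 191)) = Rational(-180, 191))
Function('D')(s, I) = Mul(Pow(Add(I, s), -1), Add(-104, I)) (Function('D')(s, I) = Mul(Add(-104, I), Pow(Add(I, s), -1)) = Mul(Pow(Add(I, s), -1), Add(-104, I)))
Pow(Add(Function('Q')(Function('L')(-5, -4)), Function('D')(-58, 93)), Rational(1, 2)) = Pow(Add(Rational(-180, 191), Mul(Pow(Add(93, -58), -1), Add(-104, 93))), Rational(1, 2)) = Pow(Add(Rational(-180, 191), Mul(Pow(35, -1), -11)), Rational(1, 2)) = Pow(Add(Rational(-180, 191), Mul(Rational(1, 35), -11)), Rational(1, 2)) = Pow(Add(Rational(-180, 191), Rational(-11, 35)), Rational(1, 2)) = Pow(Rational(-8401, 6685), Rational(1, 2)) = Mul(Rational(1, 6685), I, Pow(56160685, Rational(1, 2)))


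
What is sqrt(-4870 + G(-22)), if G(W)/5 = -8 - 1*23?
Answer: 5*I*sqrt(201) ≈ 70.887*I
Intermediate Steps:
G(W) = -155 (G(W) = 5*(-8 - 1*23) = 5*(-8 - 23) = 5*(-31) = -155)
sqrt(-4870 + G(-22)) = sqrt(-4870 - 155) = sqrt(-5025) = 5*I*sqrt(201)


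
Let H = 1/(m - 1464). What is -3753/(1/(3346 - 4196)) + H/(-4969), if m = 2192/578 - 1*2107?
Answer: 16341530007349639/5122656387 ≈ 3.1900e+6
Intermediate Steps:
m = -607827/289 (m = 2192*(1/578) - 2107 = 1096/289 - 2107 = -607827/289 ≈ -2103.2)
H = -289/1030923 (H = 1/(-607827/289 - 1464) = 1/(-1030923/289) = -289/1030923 ≈ -0.00028033)
-3753/(1/(3346 - 4196)) + H/(-4969) = -3753/(1/(3346 - 4196)) - 289/1030923/(-4969) = -3753/(1/(-850)) - 289/1030923*(-1/4969) = -3753/(-1/850) + 289/5122656387 = -3753*(-850) + 289/5122656387 = 3190050 + 289/5122656387 = 16341530007349639/5122656387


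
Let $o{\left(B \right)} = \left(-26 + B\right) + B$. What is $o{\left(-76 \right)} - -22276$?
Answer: $22098$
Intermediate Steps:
$o{\left(B \right)} = -26 + 2 B$
$o{\left(-76 \right)} - -22276 = \left(-26 + 2 \left(-76\right)\right) - -22276 = \left(-26 - 152\right) + 22276 = -178 + 22276 = 22098$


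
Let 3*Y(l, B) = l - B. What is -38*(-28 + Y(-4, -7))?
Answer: 1026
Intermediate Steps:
Y(l, B) = -B/3 + l/3 (Y(l, B) = (l - B)/3 = -B/3 + l/3)
-38*(-28 + Y(-4, -7)) = -38*(-28 + (-⅓*(-7) + (⅓)*(-4))) = -38*(-28 + (7/3 - 4/3)) = -38*(-28 + 1) = -38*(-27) = 1026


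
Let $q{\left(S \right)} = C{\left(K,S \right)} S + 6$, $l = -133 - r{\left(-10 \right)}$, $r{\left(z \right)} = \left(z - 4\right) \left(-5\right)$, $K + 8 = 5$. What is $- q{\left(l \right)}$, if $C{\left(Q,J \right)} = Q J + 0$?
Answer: $123621$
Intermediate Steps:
$K = -3$ ($K = -8 + 5 = -3$)
$C{\left(Q,J \right)} = J Q$ ($C{\left(Q,J \right)} = J Q + 0 = J Q$)
$r{\left(z \right)} = 20 - 5 z$ ($r{\left(z \right)} = \left(-4 + z\right) \left(-5\right) = 20 - 5 z$)
$l = -203$ ($l = -133 - \left(20 - -50\right) = -133 - \left(20 + 50\right) = -133 - 70 = -203$)
$q{\left(S \right)} = 6 - 3 S^{2}$ ($q{\left(S \right)} = S \left(-3\right) S + 6 = - 3 S S + 6 = - 3 S^{2} + 6 = 6 - 3 S^{2}$)
$- q{\left(l \right)} = - (6 - 3 \left(-203\right)^{2}) = - (6 - 123627) = \left(-1\right) \left(-123621\right) = 123621$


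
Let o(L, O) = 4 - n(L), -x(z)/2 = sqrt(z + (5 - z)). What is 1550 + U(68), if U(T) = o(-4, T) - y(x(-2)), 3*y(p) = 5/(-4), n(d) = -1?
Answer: 18665/12 ≈ 1555.4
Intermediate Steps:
x(z) = -2*sqrt(5) (x(z) = -2*sqrt(z + (5 - z)) = -2*sqrt(5))
o(L, O) = 5 (o(L, O) = 4 - 1*(-1) = 4 + 1 = 5)
y(p) = -5/12 (y(p) = (5/(-4))/3 = (5*(-1/4))/3 = (1/3)*(-5/4) = -5/12)
U(T) = 65/12 (U(T) = 5 - 1*(-5/12) = 5 + 5/12 = 65/12)
1550 + U(68) = 1550 + 65/12 = 18665/12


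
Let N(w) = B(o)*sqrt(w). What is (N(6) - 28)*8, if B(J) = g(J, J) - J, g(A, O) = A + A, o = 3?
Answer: -224 + 24*sqrt(6) ≈ -165.21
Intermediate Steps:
g(A, O) = 2*A
B(J) = J (B(J) = 2*J - J = J)
N(w) = 3*sqrt(w)
(N(6) - 28)*8 = (3*sqrt(6) - 28)*8 = (-28 + 3*sqrt(6))*8 = -224 + 24*sqrt(6)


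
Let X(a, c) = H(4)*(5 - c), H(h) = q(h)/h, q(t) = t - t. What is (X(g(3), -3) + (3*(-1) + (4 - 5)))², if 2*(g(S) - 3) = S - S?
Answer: 16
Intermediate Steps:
q(t) = 0
H(h) = 0 (H(h) = 0/h = 0)
g(S) = 3 (g(S) = 3 + (S - S)/2 = 3 + (½)*0 = 3 + 0 = 3)
X(a, c) = 0 (X(a, c) = 0*(5 - c) = 0)
(X(g(3), -3) + (3*(-1) + (4 - 5)))² = (0 + (3*(-1) + (4 - 5)))² = (0 + (-3 - 1))² = (0 - 4)² = (-4)² = 16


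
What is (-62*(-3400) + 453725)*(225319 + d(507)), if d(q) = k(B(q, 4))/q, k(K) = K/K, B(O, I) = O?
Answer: 75913165661350/507 ≈ 1.4973e+11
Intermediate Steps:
k(K) = 1
d(q) = 1/q
(-62*(-3400) + 453725)*(225319 + d(507)) = (-62*(-3400) + 453725)*(225319 + 1/507) = (210800 + 453725)*(225319 + 1/507) = 664525*(114236734/507) = 75913165661350/507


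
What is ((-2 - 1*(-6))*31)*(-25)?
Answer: -3100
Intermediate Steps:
((-2 - 1*(-6))*31)*(-25) = ((-2 + 6)*31)*(-25) = (4*31)*(-25) = 124*(-25) = -3100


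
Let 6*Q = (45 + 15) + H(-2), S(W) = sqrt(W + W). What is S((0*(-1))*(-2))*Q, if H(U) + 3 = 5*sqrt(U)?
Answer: 0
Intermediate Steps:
H(U) = -3 + 5*sqrt(U)
S(W) = sqrt(2)*sqrt(W) (S(W) = sqrt(2*W) = sqrt(2)*sqrt(W))
Q = 19/2 + 5*I*sqrt(2)/6 (Q = ((45 + 15) + (-3 + 5*sqrt(-2)))/6 = (60 + (-3 + 5*(I*sqrt(2))))/6 = (60 + (-3 + 5*I*sqrt(2)))/6 = (57 + 5*I*sqrt(2))/6 = 19/2 + 5*I*sqrt(2)/6 ≈ 9.5 + 1.1785*I)
S((0*(-1))*(-2))*Q = (sqrt(2)*sqrt((0*(-1))*(-2)))*(19/2 + 5*I*sqrt(2)/6) = (sqrt(2)*sqrt(0*(-2)))*(19/2 + 5*I*sqrt(2)/6) = (sqrt(2)*sqrt(0))*(19/2 + 5*I*sqrt(2)/6) = (sqrt(2)*0)*(19/2 + 5*I*sqrt(2)/6) = 0*(19/2 + 5*I*sqrt(2)/6) = 0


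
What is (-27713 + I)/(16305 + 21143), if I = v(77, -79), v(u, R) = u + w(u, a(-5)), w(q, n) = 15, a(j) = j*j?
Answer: -891/1208 ≈ -0.73758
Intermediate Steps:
a(j) = j**2
v(u, R) = 15 + u (v(u, R) = u + 15 = 15 + u)
I = 92 (I = 15 + 77 = 92)
(-27713 + I)/(16305 + 21143) = (-27713 + 92)/(16305 + 21143) = -27621/37448 = -27621*1/37448 = -891/1208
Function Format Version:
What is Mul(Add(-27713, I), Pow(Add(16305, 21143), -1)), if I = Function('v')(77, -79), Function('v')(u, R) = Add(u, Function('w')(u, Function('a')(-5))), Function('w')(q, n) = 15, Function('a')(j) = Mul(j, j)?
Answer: Rational(-891, 1208) ≈ -0.73758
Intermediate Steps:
Function('a')(j) = Pow(j, 2)
Function('v')(u, R) = Add(15, u) (Function('v')(u, R) = Add(u, 15) = Add(15, u))
I = 92 (I = Add(15, 77) = 92)
Mul(Add(-27713, I), Pow(Add(16305, 21143), -1)) = Mul(Add(-27713, 92), Pow(Add(16305, 21143), -1)) = Mul(-27621, Pow(37448, -1)) = Mul(-27621, Rational(1, 37448)) = Rational(-891, 1208)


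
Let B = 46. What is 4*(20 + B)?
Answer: 264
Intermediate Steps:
4*(20 + B) = 4*(20 + 46) = 4*66 = 264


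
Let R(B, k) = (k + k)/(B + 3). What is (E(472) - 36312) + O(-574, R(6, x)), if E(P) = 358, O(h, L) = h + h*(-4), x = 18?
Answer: -34232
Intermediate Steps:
R(B, k) = 2*k/(3 + B) (R(B, k) = (2*k)/(3 + B) = 2*k/(3 + B))
O(h, L) = -3*h (O(h, L) = h - 4*h = -3*h)
(E(472) - 36312) + O(-574, R(6, x)) = (358 - 36312) - 3*(-574) = -35954 + 1722 = -34232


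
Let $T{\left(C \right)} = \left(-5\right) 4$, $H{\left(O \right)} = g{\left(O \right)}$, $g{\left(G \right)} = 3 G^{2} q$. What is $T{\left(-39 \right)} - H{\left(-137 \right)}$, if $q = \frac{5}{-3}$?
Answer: $93825$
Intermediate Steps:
$q = - \frac{5}{3}$ ($q = 5 \left(- \frac{1}{3}\right) = - \frac{5}{3} \approx -1.6667$)
$g{\left(G \right)} = - 5 G^{2}$ ($g{\left(G \right)} = 3 G^{2} \left(- \frac{5}{3}\right) = - 5 G^{2}$)
$H{\left(O \right)} = - 5 O^{2}$
$T{\left(C \right)} = -20$
$T{\left(-39 \right)} - H{\left(-137 \right)} = -20 - - 5 \left(-137\right)^{2} = -20 - \left(-5\right) 18769 = -20 - -93845 = -20 + 93845 = 93825$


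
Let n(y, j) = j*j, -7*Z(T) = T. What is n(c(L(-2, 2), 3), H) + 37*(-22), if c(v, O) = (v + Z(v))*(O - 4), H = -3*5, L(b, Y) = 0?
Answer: -589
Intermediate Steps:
Z(T) = -T/7
H = -15
c(v, O) = 6*v*(-4 + O)/7 (c(v, O) = (v - v/7)*(O - 4) = (6*v/7)*(-4 + O) = 6*v*(-4 + O)/7)
n(y, j) = j²
n(c(L(-2, 2), 3), H) + 37*(-22) = (-15)² + 37*(-22) = 225 - 814 = -589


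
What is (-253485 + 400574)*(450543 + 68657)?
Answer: 76368608800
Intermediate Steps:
(-253485 + 400574)*(450543 + 68657) = 147089*519200 = 76368608800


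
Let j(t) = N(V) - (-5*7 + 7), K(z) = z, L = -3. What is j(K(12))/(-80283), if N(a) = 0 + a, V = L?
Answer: -25/80283 ≈ -0.00031140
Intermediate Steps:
V = -3
N(a) = a
j(t) = 25 (j(t) = -3 - (-5*7 + 7) = -3 - (-35 + 7) = -3 - 1*(-28) = -3 + 28 = 25)
j(K(12))/(-80283) = 25/(-80283) = 25*(-1/80283) = -25/80283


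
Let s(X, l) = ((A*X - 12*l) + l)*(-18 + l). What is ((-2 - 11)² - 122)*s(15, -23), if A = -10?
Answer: -198481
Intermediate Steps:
s(X, l) = (-18 + l)*(-11*l - 10*X) (s(X, l) = ((-10*X - 12*l) + l)*(-18 + l) = ((-12*l - 10*X) + l)*(-18 + l) = (-11*l - 10*X)*(-18 + l) = (-18 + l)*(-11*l - 10*X))
((-2 - 11)² - 122)*s(15, -23) = ((-2 - 11)² - 122)*(-11*(-23)² + 180*15 + 198*(-23) - 10*15*(-23)) = ((-13)² - 122)*(-11*529 + 2700 - 4554 + 3450) = (169 - 122)*(-5819 + 2700 - 4554 + 3450) = 47*(-4223) = -198481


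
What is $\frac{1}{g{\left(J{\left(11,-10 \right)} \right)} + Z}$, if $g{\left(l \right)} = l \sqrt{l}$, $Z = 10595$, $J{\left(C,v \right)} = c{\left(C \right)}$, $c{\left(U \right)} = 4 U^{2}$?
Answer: $\frac{1}{21243} \approx 4.7074 \cdot 10^{-5}$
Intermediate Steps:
$J{\left(C,v \right)} = 4 C^{2}$
$g{\left(l \right)} = l^{\frac{3}{2}}$
$\frac{1}{g{\left(J{\left(11,-10 \right)} \right)} + Z} = \frac{1}{\left(4 \cdot 11^{2}\right)^{\frac{3}{2}} + 10595} = \frac{1}{\left(4 \cdot 121\right)^{\frac{3}{2}} + 10595} = \frac{1}{484^{\frac{3}{2}} + 10595} = \frac{1}{10648 + 10595} = \frac{1}{21243}$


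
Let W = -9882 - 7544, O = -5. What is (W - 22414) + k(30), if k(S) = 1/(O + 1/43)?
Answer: -8525803/214 ≈ -39840.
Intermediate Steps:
k(S) = -43/214 (k(S) = 1/(-5 + 1/43) = 1/(-214/43) = -43/214)
W = -17426
(W - 22414) + k(30) = (-17426 - 22414) - 43/214 = -39840 - 43/214 = -8525803/214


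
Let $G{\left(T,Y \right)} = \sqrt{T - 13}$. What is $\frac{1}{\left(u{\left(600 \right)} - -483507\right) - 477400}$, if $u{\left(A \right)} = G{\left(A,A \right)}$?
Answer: $\frac{6107}{37294862} - \frac{\sqrt{587}}{37294862} \approx 0.0001631$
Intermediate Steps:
$G{\left(T,Y \right)} = \sqrt{-13 + T}$
$u{\left(A \right)} = \sqrt{-13 + A}$
$\frac{1}{\left(u{\left(600 \right)} - -483507\right) - 477400} = \frac{1}{\left(\sqrt{-13 + 600} - -483507\right) - 477400} = \frac{1}{\left(\sqrt{587} + 483507\right) - 477400} = \frac{1}{\left(483507 + \sqrt{587}\right) - 477400} = \frac{1}{6107 + \sqrt{587}}$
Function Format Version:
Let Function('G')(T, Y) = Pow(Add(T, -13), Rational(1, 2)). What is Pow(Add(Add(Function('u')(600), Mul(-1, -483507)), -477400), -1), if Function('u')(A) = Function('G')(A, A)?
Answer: Add(Rational(6107, 37294862), Mul(Rational(-1, 37294862), Pow(587, Rational(1, 2)))) ≈ 0.00016310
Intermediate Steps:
Function('G')(T, Y) = Pow(Add(-13, T), Rational(1, 2))
Function('u')(A) = Pow(Add(-13, A), Rational(1, 2))
Pow(Add(Add(Function('u')(600), Mul(-1, -483507)), -477400), -1) = Pow(Add(Add(Pow(Add(-13, 600), Rational(1, 2)), Mul(-1, -483507)), -477400), -1) = Pow(Add(Add(Pow(587, Rational(1, 2)), 483507), -477400), -1) = Pow(Add(Add(483507, Pow(587, Rational(1, 2))), -477400), -1) = Pow(Add(6107, Pow(587, Rational(1, 2))), -1)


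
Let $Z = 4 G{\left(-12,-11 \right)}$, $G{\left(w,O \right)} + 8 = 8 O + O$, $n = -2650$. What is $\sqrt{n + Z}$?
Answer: $9 i \sqrt{38} \approx 55.48 i$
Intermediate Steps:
$G{\left(w,O \right)} = -8 + 9 O$ ($G{\left(w,O \right)} = -8 + \left(8 O + O\right) = -8 + 9 O$)
$Z = -428$ ($Z = 4 \left(-8 + 9 \left(-11\right)\right) = 4 \left(-8 - 99\right) = 4 \left(-107\right) = -428$)
$\sqrt{n + Z} = \sqrt{-2650 - 428} = \sqrt{-3078} = 9 i \sqrt{38}$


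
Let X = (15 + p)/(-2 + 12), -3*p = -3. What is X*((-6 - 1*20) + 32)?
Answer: 48/5 ≈ 9.6000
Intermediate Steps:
p = 1 (p = -1/3*(-3) = 1)
X = 8/5 (X = (15 + 1)/(-2 + 12) = 16/10 = 16*(1/10) = 8/5 ≈ 1.6000)
X*((-6 - 1*20) + 32) = 8*((-6 - 1*20) + 32)/5 = 8*((-6 - 20) + 32)/5 = 8*(-26 + 32)/5 = (8/5)*6 = 48/5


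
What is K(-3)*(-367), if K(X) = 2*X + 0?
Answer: 2202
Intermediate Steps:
K(X) = 2*X
K(-3)*(-367) = (2*(-3))*(-367) = -6*(-367) = 2202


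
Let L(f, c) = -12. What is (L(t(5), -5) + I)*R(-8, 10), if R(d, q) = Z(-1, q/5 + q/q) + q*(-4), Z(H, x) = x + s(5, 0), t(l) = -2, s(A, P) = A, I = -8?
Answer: 640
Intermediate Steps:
Z(H, x) = 5 + x (Z(H, x) = x + 5 = 5 + x)
R(d, q) = 6 - 19*q/5 (R(d, q) = (5 + (q/5 + q/q)) + q*(-4) = (5 + (q*(⅕) + 1)) - 4*q = (5 + (q/5 + 1)) - 4*q = (5 + (1 + q/5)) - 4*q = (6 + q/5) - 4*q = 6 - 19*q/5)
(L(t(5), -5) + I)*R(-8, 10) = (-12 - 8)*(6 - 19/5*10) = -20*(6 - 38) = -20*(-32) = 640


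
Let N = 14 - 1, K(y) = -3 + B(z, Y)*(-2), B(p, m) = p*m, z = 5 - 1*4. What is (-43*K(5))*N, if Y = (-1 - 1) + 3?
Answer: 2795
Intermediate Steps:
z = 1 (z = 5 - 4 = 1)
Y = 1 (Y = -2 + 3 = 1)
B(p, m) = m*p
K(y) = -5 (K(y) = -3 + (1*1)*(-2) = -3 + 1*(-2) = -3 - 2 = -5)
N = 13
(-43*K(5))*N = -43*(-5)*13 = 215*13 = 2795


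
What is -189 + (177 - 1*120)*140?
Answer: 7791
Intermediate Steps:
-189 + (177 - 1*120)*140 = -189 + (177 - 120)*140 = -189 + 57*140 = -189 + 7980 = 7791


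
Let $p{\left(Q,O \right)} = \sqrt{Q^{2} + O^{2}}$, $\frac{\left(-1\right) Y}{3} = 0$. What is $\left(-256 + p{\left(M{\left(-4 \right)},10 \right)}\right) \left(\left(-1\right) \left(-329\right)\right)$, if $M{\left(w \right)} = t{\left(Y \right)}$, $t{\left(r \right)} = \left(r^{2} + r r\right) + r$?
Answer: $-80934$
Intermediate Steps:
$Y = 0$ ($Y = \left(-3\right) 0 = 0$)
$t{\left(r \right)} = r + 2 r^{2}$ ($t{\left(r \right)} = \left(r^{2} + r^{2}\right) + r = 2 r^{2} + r = r + 2 r^{2}$)
$M{\left(w \right)} = 0$ ($M{\left(w \right)} = 0 \left(1 + 2 \cdot 0\right) = 0 \left(1 + 0\right) = 0 \cdot 1 = 0$)
$p{\left(Q,O \right)} = \sqrt{O^{2} + Q^{2}}$
$\left(-256 + p{\left(M{\left(-4 \right)},10 \right)}\right) \left(\left(-1\right) \left(-329\right)\right) = \left(-256 + \sqrt{10^{2} + 0^{2}}\right) \left(\left(-1\right) \left(-329\right)\right) = \left(-256 + \sqrt{100 + 0}\right) 329 = \left(-256 + \sqrt{100}\right) 329 = \left(-256 + 10\right) 329 = \left(-246\right) 329 = -80934$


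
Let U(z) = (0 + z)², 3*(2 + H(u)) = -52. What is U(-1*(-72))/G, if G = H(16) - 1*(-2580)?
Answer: 7776/3841 ≈ 2.0245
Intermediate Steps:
H(u) = -58/3 (H(u) = -2 + (⅓)*(-52) = -2 - 52/3 = -58/3)
U(z) = z²
G = 7682/3 (G = -58/3 - 1*(-2580) = -58/3 + 2580 = 7682/3 ≈ 2560.7)
U(-1*(-72))/G = (-1*(-72))²/(7682/3) = 72²*(3/7682) = 5184*(3/7682) = 7776/3841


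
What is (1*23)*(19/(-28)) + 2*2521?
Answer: 140739/28 ≈ 5026.4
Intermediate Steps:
(1*23)*(19/(-28)) + 2*2521 = 23*(19*(-1/28)) + 5042 = 23*(-19/28) + 5042 = -437/28 + 5042 = 140739/28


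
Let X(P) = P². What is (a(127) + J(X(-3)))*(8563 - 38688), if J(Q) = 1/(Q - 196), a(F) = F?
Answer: -715408500/187 ≈ -3.8257e+6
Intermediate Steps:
J(Q) = 1/(-196 + Q)
(a(127) + J(X(-3)))*(8563 - 38688) = (127 + 1/(-196 + (-3)²))*(8563 - 38688) = (127 + 1/(-196 + 9))*(-30125) = (127 + 1/(-187))*(-30125) = (127 - 1/187)*(-30125) = (23748/187)*(-30125) = -715408500/187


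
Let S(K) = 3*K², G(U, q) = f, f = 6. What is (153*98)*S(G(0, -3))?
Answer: 1619352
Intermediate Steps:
G(U, q) = 6
(153*98)*S(G(0, -3)) = (153*98)*(3*6²) = 14994*(3*36) = 14994*108 = 1619352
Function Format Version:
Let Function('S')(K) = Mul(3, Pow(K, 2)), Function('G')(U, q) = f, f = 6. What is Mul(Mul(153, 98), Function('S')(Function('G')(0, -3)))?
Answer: 1619352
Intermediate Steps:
Function('G')(U, q) = 6
Mul(Mul(153, 98), Function('S')(Function('G')(0, -3))) = Mul(Mul(153, 98), Mul(3, Pow(6, 2))) = Mul(14994, Mul(3, 36)) = Mul(14994, 108) = 1619352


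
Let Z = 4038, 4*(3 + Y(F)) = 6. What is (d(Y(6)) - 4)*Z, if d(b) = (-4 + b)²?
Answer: 211995/2 ≈ 1.0600e+5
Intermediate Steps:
Y(F) = -3/2 (Y(F) = -3 + (¼)*6 = -3 + 3/2 = -3/2)
(d(Y(6)) - 4)*Z = ((-4 - 3/2)² - 4)*4038 = ((-11/2)² - 4)*4038 = (121/4 - 4)*4038 = (105/4)*4038 = 211995/2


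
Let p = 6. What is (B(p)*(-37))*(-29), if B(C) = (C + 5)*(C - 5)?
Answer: 11803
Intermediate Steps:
B(C) = (-5 + C)*(5 + C) (B(C) = (5 + C)*(-5 + C) = (-5 + C)*(5 + C))
(B(p)*(-37))*(-29) = ((-25 + 6²)*(-37))*(-29) = ((-25 + 36)*(-37))*(-29) = (11*(-37))*(-29) = -407*(-29) = 11803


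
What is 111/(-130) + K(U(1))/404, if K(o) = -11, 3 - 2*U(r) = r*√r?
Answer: -23137/26260 ≈ -0.88107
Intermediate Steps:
U(r) = 3/2 - r^(3/2)/2 (U(r) = 3/2 - r*√r/2 = 3/2 - r^(3/2)/2)
111/(-130) + K(U(1))/404 = 111/(-130) - 11/404 = 111*(-1/130) - 11*1/404 = -111/130 - 11/404 = -23137/26260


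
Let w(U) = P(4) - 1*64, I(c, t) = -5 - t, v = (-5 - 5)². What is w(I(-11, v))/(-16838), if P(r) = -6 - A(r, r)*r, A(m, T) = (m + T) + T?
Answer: 59/8419 ≈ 0.0070080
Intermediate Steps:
A(m, T) = m + 2*T (A(m, T) = (T + m) + T = m + 2*T)
v = 100 (v = (-10)² = 100)
P(r) = -6 - 3*r² (P(r) = -6 - (r + 2*r)*r = -6 - 3*r*r = -6 - 3*r²)
w(U) = -118 (w(U) = (-6 - 3*4²) - 1*64 = (-6 - 3*16) - 64 = (-6 - 48) - 64 = -54 - 64 = -118)
w(I(-11, v))/(-16838) = -118/(-16838) = -118*(-1/16838) = 59/8419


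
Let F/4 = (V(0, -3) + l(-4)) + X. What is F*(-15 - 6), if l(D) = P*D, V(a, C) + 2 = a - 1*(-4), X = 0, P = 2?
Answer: 504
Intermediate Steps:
V(a, C) = 2 + a (V(a, C) = -2 + (a - 1*(-4)) = -2 + (a + 4) = -2 + (4 + a) = 2 + a)
l(D) = 2*D
F = -24 (F = 4*(((2 + 0) + 2*(-4)) + 0) = 4*((2 - 8) + 0) = 4*(-6 + 0) = 4*(-6) = -24)
F*(-15 - 6) = -24*(-15 - 6) = -24*(-21) = 504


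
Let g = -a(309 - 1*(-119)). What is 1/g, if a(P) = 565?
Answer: -1/565 ≈ -0.0017699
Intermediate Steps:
g = -565 (g = -1*565 = -565)
1/g = 1/(-565) = -1/565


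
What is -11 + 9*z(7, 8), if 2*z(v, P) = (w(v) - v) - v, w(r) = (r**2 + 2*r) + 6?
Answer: 473/2 ≈ 236.50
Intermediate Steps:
w(r) = 6 + r**2 + 2*r
z(v, P) = 3 + v**2/2 (z(v, P) = (((6 + v**2 + 2*v) - v) - v)/2 = ((6 + v + v**2) - v)/2 = (6 + v**2)/2 = 3 + v**2/2)
-11 + 9*z(7, 8) = -11 + 9*(3 + (1/2)*7**2) = -11 + 9*(3 + (1/2)*49) = -11 + 9*(3 + 49/2) = -11 + 9*(55/2) = -11 + 495/2 = 473/2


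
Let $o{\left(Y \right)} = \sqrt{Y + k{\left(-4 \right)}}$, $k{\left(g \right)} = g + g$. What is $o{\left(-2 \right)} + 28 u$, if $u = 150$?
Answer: $4200 + i \sqrt{10} \approx 4200.0 + 3.1623 i$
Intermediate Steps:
$k{\left(g \right)} = 2 g$
$o{\left(Y \right)} = \sqrt{-8 + Y}$ ($o{\left(Y \right)} = \sqrt{Y + 2 \left(-4\right)} = \sqrt{Y - 8} = \sqrt{-8 + Y}$)
$o{\left(-2 \right)} + 28 u = \sqrt{-8 - 2} + 28 \cdot 150 = \sqrt{-10} + 4200 = i \sqrt{10} + 4200 = 4200 + i \sqrt{10}$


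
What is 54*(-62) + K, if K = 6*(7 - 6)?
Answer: -3342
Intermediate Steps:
K = 6 (K = 6*1 = 6)
54*(-62) + K = 54*(-62) + 6 = -3348 + 6 = -3342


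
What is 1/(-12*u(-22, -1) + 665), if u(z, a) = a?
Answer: 1/677 ≈ 0.0014771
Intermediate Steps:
1/(-12*u(-22, -1) + 665) = 1/(-12*(-1) + 665) = 1/(12 + 665) = 1/677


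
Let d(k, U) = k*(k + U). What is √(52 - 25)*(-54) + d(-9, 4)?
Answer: 45 - 162*√3 ≈ -235.59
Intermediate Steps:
d(k, U) = k*(U + k)
√(52 - 25)*(-54) + d(-9, 4) = √(52 - 25)*(-54) - 9*(4 - 9) = √27*(-54) - 9*(-5) = (3*√3)*(-54) + 45 = -162*√3 + 45 = 45 - 162*√3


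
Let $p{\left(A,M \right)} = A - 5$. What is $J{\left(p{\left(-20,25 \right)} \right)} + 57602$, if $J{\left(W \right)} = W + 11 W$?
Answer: $57302$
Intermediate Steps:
$p{\left(A,M \right)} = -5 + A$
$J{\left(W \right)} = 12 W$
$J{\left(p{\left(-20,25 \right)} \right)} + 57602 = 12 \left(-5 - 20\right) + 57602 = 12 \left(-25\right) + 57602 = -300 + 57602 = 57302$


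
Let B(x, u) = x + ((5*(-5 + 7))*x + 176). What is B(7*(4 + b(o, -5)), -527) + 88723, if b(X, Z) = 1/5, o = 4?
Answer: 446112/5 ≈ 89222.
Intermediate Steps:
b(X, Z) = ⅕
B(x, u) = 176 + 11*x (B(x, u) = x + ((5*2)*x + 176) = x + (10*x + 176) = x + (176 + 10*x) = 176 + 11*x)
B(7*(4 + b(o, -5)), -527) + 88723 = (176 + 11*(7*(4 + ⅕))) + 88723 = (176 + 11*(7*(21/5))) + 88723 = (176 + 11*(147/5)) + 88723 = (176 + 1617/5) + 88723 = 2497/5 + 88723 = 446112/5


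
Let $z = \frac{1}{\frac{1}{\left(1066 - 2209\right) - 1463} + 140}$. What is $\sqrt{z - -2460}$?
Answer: $\frac{\sqrt{327445390736094}}{364839} \approx 49.598$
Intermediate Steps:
$z = \frac{2606}{364839}$ ($z = \frac{1}{\frac{1}{-1143 - 1463} + 140} = \frac{1}{\frac{1}{-2606} + 140} = \frac{1}{- \frac{1}{2606} + 140} = \frac{1}{\frac{364839}{2606}} = \frac{2606}{364839} \approx 0.0071429$)
$\sqrt{z - -2460} = \sqrt{\frac{2606}{364839} - -2460} = \sqrt{\frac{2606}{364839} + 2460} = \sqrt{\frac{897506546}{364839}} = \frac{\sqrt{327445390736094}}{364839}$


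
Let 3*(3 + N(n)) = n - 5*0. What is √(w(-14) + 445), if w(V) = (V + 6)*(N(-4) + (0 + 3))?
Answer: √4101/3 ≈ 21.346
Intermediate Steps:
N(n) = -3 + n/3 (N(n) = -3 + (n - 5*0)/3 = -3 + (n + 0)/3 = -3 + n/3)
w(V) = -8 - 4*V/3 (w(V) = (V + 6)*((-3 + (⅓)*(-4)) + (0 + 3)) = (6 + V)*((-3 - 4/3) + 3) = (6 + V)*(-13/3 + 3) = (6 + V)*(-4/3) = -8 - 4*V/3)
√(w(-14) + 445) = √((-8 - 4/3*(-14)) + 445) = √((-8 + 56/3) + 445) = √(32/3 + 445) = √(1367/3) = √4101/3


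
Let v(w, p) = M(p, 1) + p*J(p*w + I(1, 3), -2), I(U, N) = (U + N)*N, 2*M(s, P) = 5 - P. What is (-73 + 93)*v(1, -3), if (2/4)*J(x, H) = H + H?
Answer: 520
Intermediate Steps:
M(s, P) = 5/2 - P/2 (M(s, P) = (5 - P)/2 = 5/2 - P/2)
I(U, N) = N*(N + U) (I(U, N) = (N + U)*N = N*(N + U))
J(x, H) = 4*H (J(x, H) = 2*(H + H) = 2*(2*H) = 4*H)
v(w, p) = 2 - 8*p (v(w, p) = (5/2 - 1/2*1) + p*(4*(-2)) = (5/2 - 1/2) + p*(-8) = 2 - 8*p)
(-73 + 93)*v(1, -3) = (-73 + 93)*(2 - 8*(-3)) = 20*(2 + 24) = 20*26 = 520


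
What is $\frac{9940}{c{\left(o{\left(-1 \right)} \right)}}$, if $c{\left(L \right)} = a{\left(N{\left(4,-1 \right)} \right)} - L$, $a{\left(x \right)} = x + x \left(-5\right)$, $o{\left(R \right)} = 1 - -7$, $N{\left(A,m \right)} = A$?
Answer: $- \frac{2485}{6} \approx -414.17$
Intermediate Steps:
$o{\left(R \right)} = 8$ ($o{\left(R \right)} = 1 + 7 = 8$)
$a{\left(x \right)} = - 4 x$ ($a{\left(x \right)} = x - 5 x = - 4 x$)
$c{\left(L \right)} = -16 - L$ ($c{\left(L \right)} = \left(-4\right) 4 - L = -16 - L$)
$\frac{9940}{c{\left(o{\left(-1 \right)} \right)}} = \frac{9940}{-16 - 8} = \frac{9940}{-24} = 9940 \left(- \frac{1}{24}\right) = - \frac{2485}{6}$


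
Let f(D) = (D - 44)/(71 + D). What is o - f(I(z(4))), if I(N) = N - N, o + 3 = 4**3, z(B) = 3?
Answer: 4375/71 ≈ 61.620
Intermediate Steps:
o = 61 (o = -3 + 4**3 = -3 + 64 = 61)
I(N) = 0
f(D) = (-44 + D)/(71 + D)
o - f(I(z(4))) = 61 - (-44 + 0)/(71 + 0) = 61 - (-44)/71 = 61 - 1*(-44/71) = 61 + 44/71 = 4375/71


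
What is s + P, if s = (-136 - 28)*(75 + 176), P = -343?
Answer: -41507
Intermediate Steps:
s = -41164 (s = -164*251 = -41164)
s + P = -41164 - 343 = -41507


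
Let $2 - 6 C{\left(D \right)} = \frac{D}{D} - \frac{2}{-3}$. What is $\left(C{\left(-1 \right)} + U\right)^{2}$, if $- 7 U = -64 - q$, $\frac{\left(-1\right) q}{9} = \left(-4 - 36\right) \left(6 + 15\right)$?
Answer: $\frac{18834543121}{15876} \approx 1.1864 \cdot 10^{6}$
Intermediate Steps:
$q = 7560$ ($q = - 9 \left(-4 - 36\right) \left(6 + 15\right) = - 9 \left(\left(-40\right) 21\right) = \left(-9\right) \left(-840\right) = 7560$)
$U = \frac{7624}{7}$ ($U = - \frac{-64 - 7560}{7} = \left(- \frac{1}{7}\right) \left(-7624\right) = \frac{7624}{7} \approx 1089.1$)
$C{\left(D \right)} = \frac{1}{18}$ ($C{\left(D \right)} = \frac{1}{3} - \frac{\frac{D}{D} - \frac{2}{-3}}{6} = \frac{1}{3} - \frac{1 - - \frac{2}{3}}{6} = \frac{1}{3} - \frac{1 + \frac{2}{3}}{6} = \frac{1}{3} - \frac{5}{18} = \frac{1}{18}$)
$\left(C{\left(-1 \right)} + U\right)^{2} = \left(\frac{1}{18} + \frac{7624}{7}\right)^{2} = \left(\frac{137239}{126}\right)^{2} = \frac{18834543121}{15876}$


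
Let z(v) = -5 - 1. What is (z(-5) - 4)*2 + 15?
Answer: -5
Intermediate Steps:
z(v) = -6
(z(-5) - 4)*2 + 15 = (-6 - 4)*2 + 15 = -10*2 + 15 = -20 + 15 = -5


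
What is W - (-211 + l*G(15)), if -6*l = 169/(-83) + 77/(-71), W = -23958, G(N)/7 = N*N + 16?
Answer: -145111726/5893 ≈ -24624.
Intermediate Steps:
G(N) = 112 + 7*N² (G(N) = 7*(N*N + 16) = 7*(N² + 16) = 7*(16 + N²) = 112 + 7*N²)
l = 3065/5893 (l = -(169/(-83) + 77/(-71))/6 = -(169*(-1/83) + 77*(-1/71))/6 = -(-169/83 - 77/71)/6 = -⅙*(-18390/5893) = 3065/5893 ≈ 0.52011)
W - (-211 + l*G(15)) = -23958 - (-211 + 3065*(112 + 7*15²)/5893) = -23958 - (-211 + 3065*(112 + 7*225)/5893) = -23958 - (-211 + 3065*(112 + 1575)/5893) = -23958 - (-211 + (3065/5893)*1687) = -23958 - (-211 + 5170655/5893) = -23958 - 1*3927232/5893 = -23958 - 3927232/5893 = -145111726/5893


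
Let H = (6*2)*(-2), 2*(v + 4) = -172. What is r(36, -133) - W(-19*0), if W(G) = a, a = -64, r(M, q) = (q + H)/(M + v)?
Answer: 3613/54 ≈ 66.907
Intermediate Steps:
v = -90 (v = -4 + (1/2)*(-172) = -4 - 86 = -90)
H = -24 (H = 12*(-2) = -24)
r(M, q) = (-24 + q)/(-90 + M) (r(M, q) = (q - 24)/(M - 90) = (-24 + q)/(-90 + M))
W(G) = -64
r(36, -133) - W(-19*0) = (-24 - 133)/(-90 + 36) - 1*(-64) = -157/(-54) + 64 = -1/54*(-157) + 64 = 157/54 + 64 = 3613/54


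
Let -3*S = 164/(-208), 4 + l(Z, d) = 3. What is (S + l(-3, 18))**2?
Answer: 13225/24336 ≈ 0.54343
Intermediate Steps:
l(Z, d) = -1 (l(Z, d) = -4 + 3 = -1)
S = 41/156 (S = -164/(3*(-208)) = -164*(-1)/(3*208) = -1/3*(-41/52) = 41/156 ≈ 0.26282)
(S + l(-3, 18))**2 = (41/156 - 1)**2 = (-115/156)**2 = 13225/24336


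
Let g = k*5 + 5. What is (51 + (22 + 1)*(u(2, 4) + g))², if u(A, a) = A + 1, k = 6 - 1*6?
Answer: 55225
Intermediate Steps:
k = 0 (k = 6 - 6 = 0)
g = 5 (g = 0*5 + 5 = 0 + 5 = 5)
u(A, a) = 1 + A
(51 + (22 + 1)*(u(2, 4) + g))² = (51 + (22 + 1)*((1 + 2) + 5))² = (51 + 23*(3 + 5))² = (51 + 23*8)² = (51 + 184)² = 235² = 55225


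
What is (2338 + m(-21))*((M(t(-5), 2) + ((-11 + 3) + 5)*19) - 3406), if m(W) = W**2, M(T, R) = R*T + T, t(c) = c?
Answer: -9665362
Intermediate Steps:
M(T, R) = T + R*T
(2338 + m(-21))*((M(t(-5), 2) + ((-11 + 3) + 5)*19) - 3406) = (2338 + (-21)**2)*((-5*(1 + 2) + ((-11 + 3) + 5)*19) - 3406) = (2338 + 441)*((-5*3 + (-8 + 5)*19) - 3406) = 2779*((-15 - 3*19) - 3406) = 2779*((-15 - 57) - 3406) = 2779*(-72 - 3406) = 2779*(-3478) = -9665362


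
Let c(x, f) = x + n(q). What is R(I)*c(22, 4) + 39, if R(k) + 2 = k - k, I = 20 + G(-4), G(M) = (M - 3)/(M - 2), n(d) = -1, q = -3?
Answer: -3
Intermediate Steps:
G(M) = (-3 + M)/(-2 + M)
c(x, f) = -1 + x (c(x, f) = x - 1 = -1 + x)
I = 127/6 (I = 20 + (-3 - 4)/(-2 - 4) = 20 - 7/(-6) = 20 - ⅙*(-7) = 20 + 7/6 = 127/6 ≈ 21.167)
R(k) = -2 (R(k) = -2 + (k - k) = -2 + 0 = -2)
R(I)*c(22, 4) + 39 = -2*(-1 + 22) + 39 = -2*21 + 39 = -42 + 39 = -3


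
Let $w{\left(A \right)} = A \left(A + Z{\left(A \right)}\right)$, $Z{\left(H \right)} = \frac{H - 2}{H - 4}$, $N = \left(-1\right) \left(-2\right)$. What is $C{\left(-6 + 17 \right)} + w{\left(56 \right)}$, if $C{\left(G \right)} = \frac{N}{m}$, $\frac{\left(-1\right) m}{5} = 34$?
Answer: $\frac{3529527}{1105} \approx 3194.1$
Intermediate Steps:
$m = -170$ ($m = \left(-5\right) 34 = -170$)
$N = 2$
$C{\left(G \right)} = - \frac{1}{85}$ ($C{\left(G \right)} = \frac{2}{-170} = 2 \left(- \frac{1}{170}\right) = - \frac{1}{85}$)
$Z{\left(H \right)} = \frac{-2 + H}{-4 + H}$
$w{\left(A \right)} = A \left(A + \frac{-2 + A}{-4 + A}\right)$
$C{\left(-6 + 17 \right)} + w{\left(56 \right)} = - \frac{1}{85} + \frac{56 \left(-2 + 56 + 56 \left(-4 + 56\right)\right)}{-4 + 56} = - \frac{1}{85} + \frac{56 \left(-2 + 56 + 56 \cdot 52\right)}{52} = - \frac{1}{85} + 56 \cdot \frac{1}{52} \left(-2 + 56 + 2912\right) = - \frac{1}{85} + 56 \cdot \frac{1}{52} \cdot 2966 = - \frac{1}{85} + \frac{41524}{13} = \frac{3529527}{1105}$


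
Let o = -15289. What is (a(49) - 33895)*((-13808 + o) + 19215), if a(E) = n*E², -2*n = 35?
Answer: 750167325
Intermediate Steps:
n = -35/2 (n = -½*35 = -35/2 ≈ -17.500)
a(E) = -35*E²/2
(a(49) - 33895)*((-13808 + o) + 19215) = (-35/2*49² - 33895)*((-13808 - 15289) + 19215) = (-35/2*2401 - 33895)*(-29097 + 19215) = (-84035/2 - 33895)*(-9882) = -151825/2*(-9882) = 750167325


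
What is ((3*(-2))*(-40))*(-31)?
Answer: -7440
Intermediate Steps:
((3*(-2))*(-40))*(-31) = -6*(-40)*(-31) = 240*(-31) = -7440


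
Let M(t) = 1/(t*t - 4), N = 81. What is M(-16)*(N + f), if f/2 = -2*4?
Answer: 65/252 ≈ 0.25794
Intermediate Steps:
f = -16 (f = 2*(-2*4) = 2*(-8) = -16)
M(t) = 1/(-4 + t**2) (M(t) = 1/(t**2 - 4) = 1/(-4 + t**2))
M(-16)*(N + f) = (81 - 16)/(-4 + (-16)**2) = 65/(-4 + 256) = 65/252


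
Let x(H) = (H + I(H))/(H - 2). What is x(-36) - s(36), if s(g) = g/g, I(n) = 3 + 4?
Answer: -9/38 ≈ -0.23684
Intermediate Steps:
I(n) = 7
s(g) = 1
x(H) = (7 + H)/(-2 + H) (x(H) = (H + 7)/(H - 2) = (7 + H)/(-2 + H))
x(-36) - s(36) = (7 - 36)/(-2 - 36) - 1*1 = -29/(-38) - 1 = -1/38*(-29) - 1 = 29/38 - 1 = -9/38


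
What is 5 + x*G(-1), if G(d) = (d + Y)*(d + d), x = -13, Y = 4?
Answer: 83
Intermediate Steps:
G(d) = 2*d*(4 + d) (G(d) = (d + 4)*(d + d) = (4 + d)*(2*d) = 2*d*(4 + d))
5 + x*G(-1) = 5 - 26*(-1)*(4 - 1) = 5 - 26*(-1)*3 = 5 - 13*(-6) = 5 + 78 = 83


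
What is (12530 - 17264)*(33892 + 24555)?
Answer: -276688098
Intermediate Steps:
(12530 - 17264)*(33892 + 24555) = -4734*58447 = -276688098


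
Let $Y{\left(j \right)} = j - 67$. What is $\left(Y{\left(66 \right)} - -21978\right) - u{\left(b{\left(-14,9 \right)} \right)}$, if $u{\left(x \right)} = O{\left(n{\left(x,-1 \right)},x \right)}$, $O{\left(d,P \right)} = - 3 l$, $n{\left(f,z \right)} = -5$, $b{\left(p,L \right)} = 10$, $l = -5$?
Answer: $21962$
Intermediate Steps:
$O{\left(d,P \right)} = 15$ ($O{\left(d,P \right)} = \left(-3\right) \left(-5\right) = 15$)
$Y{\left(j \right)} = -67 + j$
$u{\left(x \right)} = 15$
$\left(Y{\left(66 \right)} - -21978\right) - u{\left(b{\left(-14,9 \right)} \right)} = \left(\left(-67 + 66\right) - -21978\right) - 15 = \left(-1 + 21978\right) - 15 = 21977 - 15 = 21962$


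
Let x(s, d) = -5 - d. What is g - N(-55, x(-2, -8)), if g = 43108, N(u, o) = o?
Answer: 43105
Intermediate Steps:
g - N(-55, x(-2, -8)) = 43108 - (-5 - 1*(-8)) = 43108 - (-5 + 8) = 43108 - 1*3 = 43108 - 3 = 43105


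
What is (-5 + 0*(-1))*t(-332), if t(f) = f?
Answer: 1660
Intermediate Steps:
(-5 + 0*(-1))*t(-332) = (-5 + 0*(-1))*(-332) = (-5 + 0)*(-332) = -5*(-332) = 1660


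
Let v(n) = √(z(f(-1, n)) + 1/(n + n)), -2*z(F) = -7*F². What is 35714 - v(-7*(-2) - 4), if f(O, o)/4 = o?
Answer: 35714 - √560005/10 ≈ 35639.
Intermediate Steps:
f(O, o) = 4*o
z(F) = 7*F²/2 (z(F) = -(-7)*F²/2 = 7*F²/2)
v(n) = √(1/(2*n) + 56*n²) (v(n) = √(7*(4*n)²/2 + 1/(n + n)) = √(7*(16*n²)/2 + 1/(2*n)) = √(56*n² + 1/(2*n)) = √(1/(2*n) + 56*n²))
35714 - v(-7*(-2) - 4) = 35714 - √2*√((1 + 112*(-7*(-2) - 4)³)/(-7*(-2) - 4))/2 = 35714 - √2*√((1 + 112*(14 - 4)³)/(14 - 4))/2 = 35714 - √2*√((1 + 112*10³)/10)/2 = 35714 - √2*√((1 + 112*1000)/10)/2 = 35714 - √2*√((1 + 112000)/10)/2 = 35714 - √2*√((⅒)*112001)/2 = 35714 - √2*√(112001/10)/2 = 35714 - √2*√1120010/10/2 = 35714 - √560005/10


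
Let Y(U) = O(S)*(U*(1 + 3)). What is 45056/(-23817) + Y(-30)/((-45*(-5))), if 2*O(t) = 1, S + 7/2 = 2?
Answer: -257036/119085 ≈ -2.1584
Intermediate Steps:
S = -3/2 (S = -7/2 + 2 = -3/2 ≈ -1.5000)
O(t) = ½ (O(t) = (½)*1 = ½)
Y(U) = 2*U (Y(U) = (U*(1 + 3))/2 = (U*4)/2 = (4*U)/2 = 2*U)
45056/(-23817) + Y(-30)/((-45*(-5))) = 45056/(-23817) + (2*(-30))/((-45*(-5))) = 45056*(-1/23817) - 60/225 = -45056/23817 - 60*1/225 = -45056/23817 - 4/15 = -257036/119085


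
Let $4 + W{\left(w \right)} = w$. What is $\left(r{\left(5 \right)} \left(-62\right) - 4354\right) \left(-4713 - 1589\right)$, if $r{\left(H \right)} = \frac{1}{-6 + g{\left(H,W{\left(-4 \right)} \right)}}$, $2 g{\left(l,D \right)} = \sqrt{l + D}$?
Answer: $\frac{1341380700}{49} - \frac{781448 i \sqrt{3}}{147} \approx 2.7375 \cdot 10^{7} - 9207.5 i$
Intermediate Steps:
$W{\left(w \right)} = -4 + w$
$g{\left(l,D \right)} = \frac{\sqrt{D + l}}{2}$ ($g{\left(l,D \right)} = \frac{\sqrt{l + D}}{2} = \frac{\sqrt{D + l}}{2}$)
$r{\left(H \right)} = \frac{1}{-6 + \frac{\sqrt{-8 + H}}{2}}$ ($r{\left(H \right)} = \frac{1}{-6 + \frac{\sqrt{\left(-4 - 4\right) + H}}{2}} = \frac{1}{-6 + \frac{\sqrt{-8 + H}}{2}}$)
$\left(r{\left(5 \right)} \left(-62\right) - 4354\right) \left(-4713 - 1589\right) = \left(\frac{2}{-12 + \sqrt{-8 + 5}} \left(-62\right) - 4354\right) \left(-4713 - 1589\right) = \left(\frac{2}{-12 + \sqrt{-3}} \left(-62\right) - 4354\right) \left(-6302\right) = \left(\frac{2}{-12 + i \sqrt{3}} \left(-62\right) - 4354\right) \left(-6302\right) = \left(- \frac{124}{-12 + i \sqrt{3}} - 4354\right) \left(-6302\right) = \left(-4354 - \frac{124}{-12 + i \sqrt{3}}\right) \left(-6302\right) = 27438908 + \frac{781448}{-12 + i \sqrt{3}}$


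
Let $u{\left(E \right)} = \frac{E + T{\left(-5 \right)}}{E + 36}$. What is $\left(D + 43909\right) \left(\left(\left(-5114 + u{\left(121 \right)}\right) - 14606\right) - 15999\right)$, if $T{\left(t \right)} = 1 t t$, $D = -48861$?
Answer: $\frac{27769513624}{157} \approx 1.7688 \cdot 10^{8}$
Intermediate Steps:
$T{\left(t \right)} = t^{2}$ ($T{\left(t \right)} = t t = t^{2}$)
$u{\left(E \right)} = \frac{25 + E}{36 + E}$ ($u{\left(E \right)} = \frac{E + \left(-5\right)^{2}}{E + 36} = \frac{E + 25}{36 + E} = \frac{25 + E}{36 + E}$)
$\left(D + 43909\right) \left(\left(\left(-5114 + u{\left(121 \right)}\right) - 14606\right) - 15999\right) = \left(-48861 + 43909\right) \left(\left(\left(-5114 + \frac{25 + 121}{36 + 121}\right) - 14606\right) - 15999\right) = - 4952 \left(\left(\left(-5114 + \frac{1}{157} \cdot 146\right) - 14606\right) - 15999\right) = - 4952 \left(\left(\left(-5114 + \frac{146}{157}\right) - 14606\right) - 15999\right) = - 4952 \left(\left(- \frac{802752}{157} - 14606\right) - 15999\right) = - 4952 \left(- \frac{3095894}{157} - 15999\right) = \left(-4952\right) \left(- \frac{5607737}{157}\right) = \frac{27769513624}{157}$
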